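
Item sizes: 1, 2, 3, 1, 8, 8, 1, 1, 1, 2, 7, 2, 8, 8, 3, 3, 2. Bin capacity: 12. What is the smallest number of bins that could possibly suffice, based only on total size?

6 bins

Total size = 1 + 2 + 3 + 1 + 8 + 8 + 1 + 1 + 1 + 2 + 7 + 2 + 8 + 8 + 3 + 3 + 2 = 61.
⌈61 / 12⌉ = 6.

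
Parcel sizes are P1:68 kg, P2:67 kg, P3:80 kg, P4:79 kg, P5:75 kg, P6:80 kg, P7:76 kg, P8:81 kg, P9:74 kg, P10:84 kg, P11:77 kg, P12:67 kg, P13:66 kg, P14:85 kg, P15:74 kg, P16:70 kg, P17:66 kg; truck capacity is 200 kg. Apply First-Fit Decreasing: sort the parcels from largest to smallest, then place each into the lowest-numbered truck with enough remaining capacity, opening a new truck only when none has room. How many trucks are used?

8

Sorted descending: 85, 84, 81, 80, 80, 79, 77, 76, 75, 74, 74, 70, 68, 67, 67, 66, 66.
Put 85 kg in truck 1; 115 kg remain.
Put 84 kg in truck 1; 31 kg remain.
Put 81 kg in truck 2; 119 kg remain.
Put 80 kg in truck 2; 39 kg remain.
Put 80 kg in truck 3; 120 kg remain.
Put 79 kg in truck 3; 41 kg remain.
Put 77 kg in truck 4; 123 kg remain.
Put 76 kg in truck 4; 47 kg remain.
Put 75 kg in truck 5; 125 kg remain.
Put 74 kg in truck 5; 51 kg remain.
Put 74 kg in truck 6; 126 kg remain.
Put 70 kg in truck 6; 56 kg remain.
Put 68 kg in truck 7; 132 kg remain.
Put 67 kg in truck 7; 65 kg remain.
Put 67 kg in truck 8; 133 kg remain.
Put 66 kg in truck 8; 67 kg remain.
Put 66 kg in truck 8; 1 kg remain.
Final trucks: [85,84] [81,80] [80,79] [77,76] [75,74] [74,70] [68,67] [67,66,66].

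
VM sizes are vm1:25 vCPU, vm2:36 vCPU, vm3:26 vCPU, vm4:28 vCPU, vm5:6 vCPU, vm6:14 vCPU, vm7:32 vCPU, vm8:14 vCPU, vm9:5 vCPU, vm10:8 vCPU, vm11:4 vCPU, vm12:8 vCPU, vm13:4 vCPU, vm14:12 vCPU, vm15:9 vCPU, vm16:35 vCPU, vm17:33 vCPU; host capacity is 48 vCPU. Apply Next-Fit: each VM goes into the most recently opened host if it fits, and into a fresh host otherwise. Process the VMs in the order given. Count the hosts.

host 1: place vm1 (25 vCPU), 23 vCPU left
host 2: place vm2 (36 vCPU), 12 vCPU left
host 3: place vm3 (26 vCPU), 22 vCPU left
host 4: place vm4 (28 vCPU), 20 vCPU left
host 4: place vm5 (6 vCPU), 14 vCPU left
host 4: place vm6 (14 vCPU), 0 vCPU left
host 5: place vm7 (32 vCPU), 16 vCPU left
host 5: place vm8 (14 vCPU), 2 vCPU left
host 6: place vm9 (5 vCPU), 43 vCPU left
host 6: place vm10 (8 vCPU), 35 vCPU left
host 6: place vm11 (4 vCPU), 31 vCPU left
host 6: place vm12 (8 vCPU), 23 vCPU left
host 6: place vm13 (4 vCPU), 19 vCPU left
host 6: place vm14 (12 vCPU), 7 vCPU left
host 7: place vm15 (9 vCPU), 39 vCPU left
host 7: place vm16 (35 vCPU), 4 vCPU left
host 8: place vm17 (33 vCPU), 15 vCPU left
Final hosts: [25] [36] [26] [28,6,14] [32,14] [5,8,4,8,4,12] [9,35] [33].

8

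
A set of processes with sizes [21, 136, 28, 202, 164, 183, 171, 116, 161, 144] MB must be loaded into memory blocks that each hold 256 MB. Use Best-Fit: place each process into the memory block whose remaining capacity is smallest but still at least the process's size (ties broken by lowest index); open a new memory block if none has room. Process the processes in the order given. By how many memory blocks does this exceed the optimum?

1

Best-Fit: [21,136,28] [202] [164] [183] [171] [116] [161] [144] → 8 memory blocks.
7 processes exceed 128 MB (half the capacity), and no two of those can share a memory block, so at least 7 memory blocks are needed.
An optimal packing achieves that bound: [202,28,21] [183] [171] [164] [161] [144] [136,116] → 7 memory blocks.
Excess: 8 − 7 = 1.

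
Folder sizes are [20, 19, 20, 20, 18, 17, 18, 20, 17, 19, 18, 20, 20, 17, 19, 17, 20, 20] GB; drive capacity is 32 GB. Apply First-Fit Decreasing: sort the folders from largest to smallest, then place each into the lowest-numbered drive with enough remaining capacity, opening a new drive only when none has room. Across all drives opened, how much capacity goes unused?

Sorted descending: 20, 20, 20, 20, 20, 20, 20, 20, 19, 19, 19, 18, 18, 18, 17, 17, 17, 17.
20 GB → drive 1 (remaining 12 GB)
20 GB → drive 2 (remaining 12 GB)
20 GB → drive 3 (remaining 12 GB)
20 GB → drive 4 (remaining 12 GB)
20 GB → drive 5 (remaining 12 GB)
20 GB → drive 6 (remaining 12 GB)
20 GB → drive 7 (remaining 12 GB)
20 GB → drive 8 (remaining 12 GB)
19 GB → drive 9 (remaining 13 GB)
19 GB → drive 10 (remaining 13 GB)
19 GB → drive 11 (remaining 13 GB)
18 GB → drive 12 (remaining 14 GB)
18 GB → drive 13 (remaining 14 GB)
18 GB → drive 14 (remaining 14 GB)
17 GB → drive 15 (remaining 15 GB)
17 GB → drive 16 (remaining 15 GB)
17 GB → drive 17 (remaining 15 GB)
17 GB → drive 18 (remaining 15 GB)
18 drives × 32 GB = 576 GB; used 339 GB; unused 237 GB.

237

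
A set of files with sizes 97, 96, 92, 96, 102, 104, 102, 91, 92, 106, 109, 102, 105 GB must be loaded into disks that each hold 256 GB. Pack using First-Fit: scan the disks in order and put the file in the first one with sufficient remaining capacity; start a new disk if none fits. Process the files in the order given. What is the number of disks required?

disk 1: place 97 GB, 159 GB left
disk 1: place 96 GB, 63 GB left
disk 2: place 92 GB, 164 GB left
disk 2: place 96 GB, 68 GB left
disk 3: place 102 GB, 154 GB left
disk 3: place 104 GB, 50 GB left
disk 4: place 102 GB, 154 GB left
disk 4: place 91 GB, 63 GB left
disk 5: place 92 GB, 164 GB left
disk 5: place 106 GB, 58 GB left
disk 6: place 109 GB, 147 GB left
disk 6: place 102 GB, 45 GB left
disk 7: place 105 GB, 151 GB left
Final disks: [97,96] [92,96] [102,104] [102,91] [92,106] [109,102] [105].

7 disks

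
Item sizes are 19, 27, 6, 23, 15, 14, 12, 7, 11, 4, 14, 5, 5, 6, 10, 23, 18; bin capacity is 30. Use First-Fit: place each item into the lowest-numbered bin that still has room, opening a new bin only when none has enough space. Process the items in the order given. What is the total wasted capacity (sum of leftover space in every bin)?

bin 1: place 19, 11 left
bin 2: place 27, 3 left
bin 1: place 6, 5 left
bin 3: place 23, 7 left
bin 4: place 15, 15 left
bin 4: place 14, 1 left
bin 5: place 12, 18 left
bin 3: place 7, 0 left
bin 5: place 11, 7 left
bin 1: place 4, 1 left
bin 6: place 14, 16 left
bin 5: place 5, 2 left
bin 6: place 5, 11 left
bin 6: place 6, 5 left
bin 7: place 10, 20 left
bin 8: place 23, 7 left
bin 7: place 18, 2 left
8 bins × 30 = 240; used 219; unused 21.

21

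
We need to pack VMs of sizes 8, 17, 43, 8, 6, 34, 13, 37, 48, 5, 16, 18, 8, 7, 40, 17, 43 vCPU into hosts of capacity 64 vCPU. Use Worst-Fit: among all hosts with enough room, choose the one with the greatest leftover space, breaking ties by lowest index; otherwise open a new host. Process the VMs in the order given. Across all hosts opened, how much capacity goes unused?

host 1: place 8 vCPU, 56 vCPU left
host 1: place 17 vCPU, 39 vCPU left
host 2: place 43 vCPU, 21 vCPU left
host 1: place 8 vCPU, 31 vCPU left
host 1: place 6 vCPU, 25 vCPU left
host 3: place 34 vCPU, 30 vCPU left
host 3: place 13 vCPU, 17 vCPU left
host 4: place 37 vCPU, 27 vCPU left
host 5: place 48 vCPU, 16 vCPU left
host 4: place 5 vCPU, 22 vCPU left
host 1: place 16 vCPU, 9 vCPU left
host 4: place 18 vCPU, 4 vCPU left
host 2: place 8 vCPU, 13 vCPU left
host 3: place 7 vCPU, 10 vCPU left
host 6: place 40 vCPU, 24 vCPU left
host 6: place 17 vCPU, 7 vCPU left
host 7: place 43 vCPU, 21 vCPU left
7 hosts × 64 vCPU = 448 vCPU; used 368 vCPU; unused 80 vCPU.

80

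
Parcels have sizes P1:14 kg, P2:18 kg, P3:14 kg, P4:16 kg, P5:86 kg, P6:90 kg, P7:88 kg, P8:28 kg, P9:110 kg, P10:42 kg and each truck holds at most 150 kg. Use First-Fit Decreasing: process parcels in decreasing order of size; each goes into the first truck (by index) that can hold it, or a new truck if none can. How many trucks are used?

4 trucks

Sorted descending: 110, 90, 88, 86, 42, 28, 18, 16, 14, 14.
truck 1: place 110 kg, 40 kg left
truck 2: place 90 kg, 60 kg left
truck 3: place 88 kg, 62 kg left
truck 4: place 86 kg, 64 kg left
truck 2: place 42 kg, 18 kg left
truck 1: place 28 kg, 12 kg left
truck 2: place 18 kg, 0 kg left
truck 3: place 16 kg, 46 kg left
truck 3: place 14 kg, 32 kg left
truck 3: place 14 kg, 18 kg left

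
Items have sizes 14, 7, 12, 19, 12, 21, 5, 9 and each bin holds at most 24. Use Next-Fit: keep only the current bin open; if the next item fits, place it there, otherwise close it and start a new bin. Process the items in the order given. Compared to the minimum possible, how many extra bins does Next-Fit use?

1

Next-Fit: [14,7] [12] [19] [12] [21] [5,9] → 6 bins.
Total size 99; any packing needs at least ⌈99/24⌉ = 5 bins.
An optimal packing achieves that bound: [21] [19,5] [14,9] [12,12] [7] → 5 bins.
Excess: 6 − 5 = 1.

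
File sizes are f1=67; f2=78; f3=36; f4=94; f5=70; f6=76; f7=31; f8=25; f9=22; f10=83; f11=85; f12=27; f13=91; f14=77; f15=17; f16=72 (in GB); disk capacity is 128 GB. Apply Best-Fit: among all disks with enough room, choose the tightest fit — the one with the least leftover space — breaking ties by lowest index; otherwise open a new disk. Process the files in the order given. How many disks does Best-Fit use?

10

disk 1: place f1 (67 GB), 61 GB left
disk 2: place f2 (78 GB), 50 GB left
disk 2: place f3 (36 GB), 14 GB left
disk 3: place f4 (94 GB), 34 GB left
disk 4: place f5 (70 GB), 58 GB left
disk 5: place f6 (76 GB), 52 GB left
disk 3: place f7 (31 GB), 3 GB left
disk 5: place f8 (25 GB), 27 GB left
disk 5: place f9 (22 GB), 5 GB left
disk 6: place f10 (83 GB), 45 GB left
disk 7: place f11 (85 GB), 43 GB left
disk 7: place f12 (27 GB), 16 GB left
disk 8: place f13 (91 GB), 37 GB left
disk 9: place f14 (77 GB), 51 GB left
disk 8: place f15 (17 GB), 20 GB left
disk 10: place f16 (72 GB), 56 GB left
Final disks: [67] [78,36] [94,31] [70] [76,25,22] [83] [85,27] [91,17] [77] [72].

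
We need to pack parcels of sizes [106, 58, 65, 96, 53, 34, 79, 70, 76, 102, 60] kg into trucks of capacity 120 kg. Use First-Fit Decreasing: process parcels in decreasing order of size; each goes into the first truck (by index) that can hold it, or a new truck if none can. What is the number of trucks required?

Sorted descending: 106, 102, 96, 79, 76, 70, 65, 60, 58, 53, 34.
truck 1: place 106 kg, 14 kg left
truck 2: place 102 kg, 18 kg left
truck 3: place 96 kg, 24 kg left
truck 4: place 79 kg, 41 kg left
truck 5: place 76 kg, 44 kg left
truck 6: place 70 kg, 50 kg left
truck 7: place 65 kg, 55 kg left
truck 8: place 60 kg, 60 kg left
truck 8: place 58 kg, 2 kg left
truck 7: place 53 kg, 2 kg left
truck 4: place 34 kg, 7 kg left
Final trucks: [106] [102] [96] [79,34] [76] [70] [65,53] [60,58].

8 trucks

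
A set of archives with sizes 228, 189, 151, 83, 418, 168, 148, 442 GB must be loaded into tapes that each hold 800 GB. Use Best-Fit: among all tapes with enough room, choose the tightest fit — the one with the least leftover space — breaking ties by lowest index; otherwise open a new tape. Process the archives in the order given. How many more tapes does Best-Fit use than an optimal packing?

0

Best-Fit: [228,189,151,83,148] [418,168] [442] → 3 tapes.
Total size 1827 GB; any packing needs at least ⌈1827/800⌉ = 3 tapes.
So 3 is already optimal.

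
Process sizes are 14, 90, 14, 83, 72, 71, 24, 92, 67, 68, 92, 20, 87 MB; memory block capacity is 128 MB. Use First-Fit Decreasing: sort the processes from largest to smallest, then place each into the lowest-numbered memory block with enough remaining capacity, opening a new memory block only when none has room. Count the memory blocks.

Sorted descending: 92, 92, 90, 87, 83, 72, 71, 68, 67, 24, 20, 14, 14.
92 MB → memory block 1 (remaining 36 MB)
92 MB → memory block 2 (remaining 36 MB)
90 MB → memory block 3 (remaining 38 MB)
87 MB → memory block 4 (remaining 41 MB)
83 MB → memory block 5 (remaining 45 MB)
72 MB → memory block 6 (remaining 56 MB)
71 MB → memory block 7 (remaining 57 MB)
68 MB → memory block 8 (remaining 60 MB)
67 MB → memory block 9 (remaining 61 MB)
24 MB → memory block 1 (remaining 12 MB)
20 MB → memory block 2 (remaining 16 MB)
14 MB → memory block 2 (remaining 2 MB)
14 MB → memory block 3 (remaining 24 MB)
Final memory blocks: [92,24] [92,20,14] [90,14] [87] [83] [72] [71] [68] [67].

9 memory blocks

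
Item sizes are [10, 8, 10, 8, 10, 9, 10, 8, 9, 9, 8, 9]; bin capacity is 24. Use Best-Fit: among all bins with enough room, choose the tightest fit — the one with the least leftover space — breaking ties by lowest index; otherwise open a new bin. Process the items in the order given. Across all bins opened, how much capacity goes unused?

36

10 → bin 1 (remaining 14)
8 → bin 1 (remaining 6)
10 → bin 2 (remaining 14)
8 → bin 2 (remaining 6)
10 → bin 3 (remaining 14)
9 → bin 3 (remaining 5)
10 → bin 4 (remaining 14)
8 → bin 4 (remaining 6)
9 → bin 5 (remaining 15)
9 → bin 5 (remaining 6)
8 → bin 6 (remaining 16)
9 → bin 6 (remaining 7)
6 bins × 24 = 144; used 108; unused 36.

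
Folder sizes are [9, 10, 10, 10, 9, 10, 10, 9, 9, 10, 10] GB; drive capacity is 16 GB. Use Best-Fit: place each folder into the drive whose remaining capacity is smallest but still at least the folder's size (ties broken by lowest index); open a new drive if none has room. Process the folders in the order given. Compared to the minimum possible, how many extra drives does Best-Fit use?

Best-Fit: [9] [10] [10] [10] [9] [10] [10] [9] [9] [10] [10] → 11 drives.
11 folders exceed 8 GB (half the capacity), and no two of those can share a drive, so at least 11 drives are needed.
So 11 is already optimal.

0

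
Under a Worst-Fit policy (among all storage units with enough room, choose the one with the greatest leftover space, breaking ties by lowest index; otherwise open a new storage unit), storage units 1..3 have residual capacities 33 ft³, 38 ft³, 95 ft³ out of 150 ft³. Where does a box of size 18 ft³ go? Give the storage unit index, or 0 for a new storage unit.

Storage units with room: storage unit 1 (33 ft³), storage unit 2 (38 ft³), storage unit 3 (95 ft³).
Most room is storage unit 3 with 95 ft³ free.

3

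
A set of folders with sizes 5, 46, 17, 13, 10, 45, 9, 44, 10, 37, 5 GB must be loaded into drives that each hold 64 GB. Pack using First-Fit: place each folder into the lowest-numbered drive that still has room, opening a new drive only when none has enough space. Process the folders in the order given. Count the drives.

drive 1: place 5 GB, 59 GB left
drive 1: place 46 GB, 13 GB left
drive 2: place 17 GB, 47 GB left
drive 1: place 13 GB, 0 GB left
drive 2: place 10 GB, 37 GB left
drive 3: place 45 GB, 19 GB left
drive 2: place 9 GB, 28 GB left
drive 4: place 44 GB, 20 GB left
drive 2: place 10 GB, 18 GB left
drive 5: place 37 GB, 27 GB left
drive 2: place 5 GB, 13 GB left

5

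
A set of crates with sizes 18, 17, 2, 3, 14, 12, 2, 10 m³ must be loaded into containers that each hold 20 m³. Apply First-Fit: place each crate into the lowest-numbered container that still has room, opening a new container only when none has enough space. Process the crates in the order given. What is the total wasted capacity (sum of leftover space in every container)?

container 1: place 18 m³, 2 m³ left
container 2: place 17 m³, 3 m³ left
container 1: place 2 m³, 0 m³ left
container 2: place 3 m³, 0 m³ left
container 3: place 14 m³, 6 m³ left
container 4: place 12 m³, 8 m³ left
container 3: place 2 m³, 4 m³ left
container 5: place 10 m³, 10 m³ left
5 containers × 20 m³ = 100 m³; used 78 m³; unused 22 m³.

22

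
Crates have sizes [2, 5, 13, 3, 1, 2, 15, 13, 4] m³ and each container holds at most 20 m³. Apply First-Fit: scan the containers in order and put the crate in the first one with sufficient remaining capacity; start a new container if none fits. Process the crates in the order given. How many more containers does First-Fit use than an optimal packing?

First-Fit: [2,5,13] [3,1,2,13] [15,4] → 3 containers.
Total size 58 m³; any packing needs at least ⌈58/20⌉ = 3 containers.
So 3 is already optimal.

0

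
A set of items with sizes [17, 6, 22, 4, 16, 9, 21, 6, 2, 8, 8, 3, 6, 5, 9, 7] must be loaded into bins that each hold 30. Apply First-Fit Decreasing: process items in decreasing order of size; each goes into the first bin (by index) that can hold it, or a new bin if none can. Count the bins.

5 bins

Sorted descending: 22, 21, 17, 16, 9, 9, 8, 8, 7, 6, 6, 6, 5, 4, 3, 2.
22 → bin 1 (remaining 8)
21 → bin 2 (remaining 9)
17 → bin 3 (remaining 13)
16 → bin 4 (remaining 14)
9 → bin 2 (remaining 0)
9 → bin 3 (remaining 4)
8 → bin 1 (remaining 0)
8 → bin 4 (remaining 6)
7 → bin 5 (remaining 23)
6 → bin 4 (remaining 0)
6 → bin 5 (remaining 17)
6 → bin 5 (remaining 11)
5 → bin 5 (remaining 6)
4 → bin 3 (remaining 0)
3 → bin 5 (remaining 3)
2 → bin 5 (remaining 1)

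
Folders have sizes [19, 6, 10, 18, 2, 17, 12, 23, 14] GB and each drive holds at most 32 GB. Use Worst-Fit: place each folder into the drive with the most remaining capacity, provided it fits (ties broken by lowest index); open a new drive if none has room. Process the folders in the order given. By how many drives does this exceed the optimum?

Worst-Fit: [19,6,2] [10,18] [17,12] [23] [14] → 5 drives.
Total size 121 GB; any packing needs at least ⌈121/32⌉ = 4 drives.
An optimal packing achieves that bound: [23,6,2] [19,12] [18,14] [17,10] → 4 drives.
Excess: 5 − 4 = 1.

1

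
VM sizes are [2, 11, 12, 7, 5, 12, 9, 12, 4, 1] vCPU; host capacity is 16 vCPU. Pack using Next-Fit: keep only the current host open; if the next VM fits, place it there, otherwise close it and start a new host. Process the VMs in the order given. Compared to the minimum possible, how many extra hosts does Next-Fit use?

Next-Fit: [2,11] [12] [7,5] [12] [9] [12,4] [1] → 7 hosts.
Total size 75 vCPU; any packing needs at least ⌈75/16⌉ = 5 hosts.
An optimal packing achieves that bound: [12,4] [12,2,1] [12] [11,5] [9,7] → 5 hosts.
Excess: 7 − 5 = 2.

2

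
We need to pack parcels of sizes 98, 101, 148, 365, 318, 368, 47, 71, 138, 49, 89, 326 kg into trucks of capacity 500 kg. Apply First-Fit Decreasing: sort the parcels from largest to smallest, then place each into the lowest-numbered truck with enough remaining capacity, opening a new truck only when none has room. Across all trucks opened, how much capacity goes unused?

382

Sorted descending: 368, 365, 326, 318, 148, 138, 101, 98, 89, 71, 49, 47.
truck 1: place 368 kg, 132 kg left
truck 2: place 365 kg, 135 kg left
truck 3: place 326 kg, 174 kg left
truck 4: place 318 kg, 182 kg left
truck 3: place 148 kg, 26 kg left
truck 4: place 138 kg, 44 kg left
truck 1: place 101 kg, 31 kg left
truck 2: place 98 kg, 37 kg left
truck 5: place 89 kg, 411 kg left
truck 5: place 71 kg, 340 kg left
truck 5: place 49 kg, 291 kg left
truck 5: place 47 kg, 244 kg left
5 trucks × 500 kg = 2500 kg; used 2118 kg; unused 382 kg.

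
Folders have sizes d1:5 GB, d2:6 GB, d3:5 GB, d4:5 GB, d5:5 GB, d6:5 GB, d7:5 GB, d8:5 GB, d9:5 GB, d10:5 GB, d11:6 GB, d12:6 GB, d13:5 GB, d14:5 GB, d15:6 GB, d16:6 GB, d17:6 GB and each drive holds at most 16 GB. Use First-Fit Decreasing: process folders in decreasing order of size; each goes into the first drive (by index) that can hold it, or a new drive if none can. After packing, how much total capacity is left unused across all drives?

Sorted descending: 6, 6, 6, 6, 6, 6, 5, 5, 5, 5, 5, 5, 5, 5, 5, 5, 5.
6 GB → drive 1 (remaining 10 GB)
6 GB → drive 1 (remaining 4 GB)
6 GB → drive 2 (remaining 10 GB)
6 GB → drive 2 (remaining 4 GB)
6 GB → drive 3 (remaining 10 GB)
6 GB → drive 3 (remaining 4 GB)
5 GB → drive 4 (remaining 11 GB)
5 GB → drive 4 (remaining 6 GB)
5 GB → drive 4 (remaining 1 GB)
5 GB → drive 5 (remaining 11 GB)
5 GB → drive 5 (remaining 6 GB)
5 GB → drive 5 (remaining 1 GB)
5 GB → drive 6 (remaining 11 GB)
5 GB → drive 6 (remaining 6 GB)
5 GB → drive 6 (remaining 1 GB)
5 GB → drive 7 (remaining 11 GB)
5 GB → drive 7 (remaining 6 GB)
7 drives × 16 GB = 112 GB; used 91 GB; unused 21 GB.

21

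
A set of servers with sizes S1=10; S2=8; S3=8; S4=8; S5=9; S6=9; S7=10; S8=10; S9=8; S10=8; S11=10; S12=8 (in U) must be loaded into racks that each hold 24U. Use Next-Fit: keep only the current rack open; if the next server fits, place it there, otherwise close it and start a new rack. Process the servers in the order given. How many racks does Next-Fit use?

S1 (10U) → rack 1 (remaining 14U)
S2 (8U) → rack 1 (remaining 6U)
S3 (8U) → rack 2 (remaining 16U)
S4 (8U) → rack 2 (remaining 8U)
S5 (9U) → rack 3 (remaining 15U)
S6 (9U) → rack 3 (remaining 6U)
S7 (10U) → rack 4 (remaining 14U)
S8 (10U) → rack 4 (remaining 4U)
S9 (8U) → rack 5 (remaining 16U)
S10 (8U) → rack 5 (remaining 8U)
S11 (10U) → rack 6 (remaining 14U)
S12 (8U) → rack 6 (remaining 6U)

6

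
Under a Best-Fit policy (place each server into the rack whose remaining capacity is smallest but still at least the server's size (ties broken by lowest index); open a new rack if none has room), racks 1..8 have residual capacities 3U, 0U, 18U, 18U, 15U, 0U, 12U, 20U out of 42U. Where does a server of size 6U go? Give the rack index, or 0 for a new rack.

Racks with room: rack 3 (18U), rack 4 (18U), rack 5 (15U), rack 7 (12U), rack 8 (20U).
Tightest fit is rack 7 with 12U free.

7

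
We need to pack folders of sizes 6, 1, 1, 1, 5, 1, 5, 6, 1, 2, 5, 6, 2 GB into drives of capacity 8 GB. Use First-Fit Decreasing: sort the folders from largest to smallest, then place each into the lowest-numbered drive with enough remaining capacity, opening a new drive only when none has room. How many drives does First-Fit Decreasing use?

Sorted descending: 6, 6, 6, 5, 5, 5, 2, 2, 1, 1, 1, 1, 1.
Put 6 GB in drive 1; 2 GB remain.
Put 6 GB in drive 2; 2 GB remain.
Put 6 GB in drive 3; 2 GB remain.
Put 5 GB in drive 4; 3 GB remain.
Put 5 GB in drive 5; 3 GB remain.
Put 5 GB in drive 6; 3 GB remain.
Put 2 GB in drive 1; 0 GB remain.
Put 2 GB in drive 2; 0 GB remain.
Put 1 GB in drive 3; 1 GB remain.
Put 1 GB in drive 3; 0 GB remain.
Put 1 GB in drive 4; 2 GB remain.
Put 1 GB in drive 4; 1 GB remain.
Put 1 GB in drive 4; 0 GB remain.

6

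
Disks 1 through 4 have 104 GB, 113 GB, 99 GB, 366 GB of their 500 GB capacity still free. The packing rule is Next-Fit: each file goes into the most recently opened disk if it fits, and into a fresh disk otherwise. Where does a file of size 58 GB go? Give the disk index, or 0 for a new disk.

4

Next-Fit only looks at disk 4, which has 366 GB free.
58 GB fits there.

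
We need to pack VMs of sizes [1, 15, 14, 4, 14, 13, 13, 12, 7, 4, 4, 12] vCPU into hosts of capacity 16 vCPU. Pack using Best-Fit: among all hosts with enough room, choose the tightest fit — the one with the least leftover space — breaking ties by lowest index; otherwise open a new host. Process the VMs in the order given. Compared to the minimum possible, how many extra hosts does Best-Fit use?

Best-Fit: [1,15] [14] [4,12] [14] [13] [13] [7,4,4] [12] → 8 hosts.
Total size 113 vCPU; any packing needs at least ⌈113/16⌉ = 8 hosts.
So 8 is already optimal.

0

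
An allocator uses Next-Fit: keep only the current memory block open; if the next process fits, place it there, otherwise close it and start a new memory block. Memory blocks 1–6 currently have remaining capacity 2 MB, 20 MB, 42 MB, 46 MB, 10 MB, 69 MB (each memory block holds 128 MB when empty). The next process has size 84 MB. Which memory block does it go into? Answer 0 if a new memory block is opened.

0

Next-Fit only looks at memory block 6, which has 69 MB free.
84 MB does not fit, so a new memory block is opened.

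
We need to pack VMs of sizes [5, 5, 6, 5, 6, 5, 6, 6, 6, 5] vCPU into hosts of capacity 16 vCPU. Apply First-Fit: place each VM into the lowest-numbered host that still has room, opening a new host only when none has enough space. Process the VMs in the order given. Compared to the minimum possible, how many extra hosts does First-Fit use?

First-Fit: [5,5,6] [5,6,5] [6,6] [6,5] → 4 hosts.
Total size 55 vCPU; any packing needs at least ⌈55/16⌉ = 4 hosts.
So 4 is already optimal.

0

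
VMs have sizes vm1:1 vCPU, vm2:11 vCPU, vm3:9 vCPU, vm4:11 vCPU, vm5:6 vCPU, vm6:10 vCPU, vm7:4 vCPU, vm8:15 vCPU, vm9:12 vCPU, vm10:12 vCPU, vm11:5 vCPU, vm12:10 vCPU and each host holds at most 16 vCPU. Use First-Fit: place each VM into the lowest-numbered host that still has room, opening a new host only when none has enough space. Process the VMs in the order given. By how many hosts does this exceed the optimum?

0

First-Fit: [1,11,4] [9,6] [11,5] [10] [15] [12] [12] [10] → 8 hosts.
8 VMs exceed 8 vCPU (half the capacity), and no two of those can share a host, so at least 8 hosts are needed.
So 8 is already optimal.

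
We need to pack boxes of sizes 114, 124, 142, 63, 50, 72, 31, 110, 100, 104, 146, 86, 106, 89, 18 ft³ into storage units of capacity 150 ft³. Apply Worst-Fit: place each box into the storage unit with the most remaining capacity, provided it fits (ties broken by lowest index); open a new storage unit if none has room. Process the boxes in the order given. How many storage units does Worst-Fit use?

12 storage units

114 ft³ → storage unit 1 (remaining 36 ft³)
124 ft³ → storage unit 2 (remaining 26 ft³)
142 ft³ → storage unit 3 (remaining 8 ft³)
63 ft³ → storage unit 4 (remaining 87 ft³)
50 ft³ → storage unit 4 (remaining 37 ft³)
72 ft³ → storage unit 5 (remaining 78 ft³)
31 ft³ → storage unit 5 (remaining 47 ft³)
110 ft³ → storage unit 6 (remaining 40 ft³)
100 ft³ → storage unit 7 (remaining 50 ft³)
104 ft³ → storage unit 8 (remaining 46 ft³)
146 ft³ → storage unit 9 (remaining 4 ft³)
86 ft³ → storage unit 10 (remaining 64 ft³)
106 ft³ → storage unit 11 (remaining 44 ft³)
89 ft³ → storage unit 12 (remaining 61 ft³)
18 ft³ → storage unit 10 (remaining 46 ft³)
Final storage units: [114] [124] [142] [63,50] [72,31] [110] [100] [104] [146] [86,18] [106] [89].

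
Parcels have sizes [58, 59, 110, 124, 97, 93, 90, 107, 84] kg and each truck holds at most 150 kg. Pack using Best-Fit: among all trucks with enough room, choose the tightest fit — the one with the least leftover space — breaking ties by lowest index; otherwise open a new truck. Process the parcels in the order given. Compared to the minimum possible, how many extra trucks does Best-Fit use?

1

Best-Fit: [58,59] [110] [124] [97] [93] [90] [107] [84] → 8 trucks.
7 parcels exceed 75 kg (half the capacity), and no two of those can share a truck, so at least 7 trucks are needed.
An optimal packing achieves that bound: [124] [110] [107] [97] [93] [90,59] [84,58] → 7 trucks.
Excess: 8 − 7 = 1.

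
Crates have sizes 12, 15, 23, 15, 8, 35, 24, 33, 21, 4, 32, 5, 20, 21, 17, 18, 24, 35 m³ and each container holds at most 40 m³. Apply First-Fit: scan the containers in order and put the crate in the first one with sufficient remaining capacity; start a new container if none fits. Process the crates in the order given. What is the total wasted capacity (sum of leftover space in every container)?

Put 12 m³ in container 1; 28 m³ remain.
Put 15 m³ in container 1; 13 m³ remain.
Put 23 m³ in container 2; 17 m³ remain.
Put 15 m³ in container 2; 2 m³ remain.
Put 8 m³ in container 1; 5 m³ remain.
Put 35 m³ in container 3; 5 m³ remain.
Put 24 m³ in container 4; 16 m³ remain.
Put 33 m³ in container 5; 7 m³ remain.
Put 21 m³ in container 6; 19 m³ remain.
Put 4 m³ in container 1; 1 m³ remain.
Put 32 m³ in container 7; 8 m³ remain.
Put 5 m³ in container 3; 0 m³ remain.
Put 20 m³ in container 8; 20 m³ remain.
Put 21 m³ in container 9; 19 m³ remain.
Put 17 m³ in container 6; 2 m³ remain.
Put 18 m³ in container 8; 2 m³ remain.
Put 24 m³ in container 10; 16 m³ remain.
Put 35 m³ in container 11; 5 m³ remain.
11 containers × 40 m³ = 440 m³; used 362 m³; unused 78 m³.

78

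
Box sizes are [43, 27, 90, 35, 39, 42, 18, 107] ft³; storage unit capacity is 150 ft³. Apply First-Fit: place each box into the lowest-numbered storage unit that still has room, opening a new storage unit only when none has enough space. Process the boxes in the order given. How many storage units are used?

Put 43 ft³ in storage unit 1; 107 ft³ remain.
Put 27 ft³ in storage unit 1; 80 ft³ remain.
Put 90 ft³ in storage unit 2; 60 ft³ remain.
Put 35 ft³ in storage unit 1; 45 ft³ remain.
Put 39 ft³ in storage unit 1; 6 ft³ remain.
Put 42 ft³ in storage unit 2; 18 ft³ remain.
Put 18 ft³ in storage unit 2; 0 ft³ remain.
Put 107 ft³ in storage unit 3; 43 ft³ remain.
Final storage units: [43,27,35,39] [90,42,18] [107].

3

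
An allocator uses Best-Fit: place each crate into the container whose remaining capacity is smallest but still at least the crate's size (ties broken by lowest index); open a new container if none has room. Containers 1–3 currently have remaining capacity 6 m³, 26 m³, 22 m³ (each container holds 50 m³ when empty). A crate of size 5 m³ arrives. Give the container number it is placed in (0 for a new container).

1

Containers with room: container 1 (6 m³), container 2 (26 m³), container 3 (22 m³).
Tightest fit is container 1 with 6 m³ free.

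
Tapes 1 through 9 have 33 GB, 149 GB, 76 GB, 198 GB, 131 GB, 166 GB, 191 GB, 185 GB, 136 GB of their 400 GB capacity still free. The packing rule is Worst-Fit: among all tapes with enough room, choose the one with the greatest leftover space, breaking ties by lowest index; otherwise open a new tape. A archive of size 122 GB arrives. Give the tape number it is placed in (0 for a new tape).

4

Tapes with room: tape 2 (149 GB), tape 4 (198 GB), tape 5 (131 GB), tape 6 (166 GB), tape 7 (191 GB), tape 8 (185 GB), tape 9 (136 GB).
Most room is tape 4 with 198 GB free.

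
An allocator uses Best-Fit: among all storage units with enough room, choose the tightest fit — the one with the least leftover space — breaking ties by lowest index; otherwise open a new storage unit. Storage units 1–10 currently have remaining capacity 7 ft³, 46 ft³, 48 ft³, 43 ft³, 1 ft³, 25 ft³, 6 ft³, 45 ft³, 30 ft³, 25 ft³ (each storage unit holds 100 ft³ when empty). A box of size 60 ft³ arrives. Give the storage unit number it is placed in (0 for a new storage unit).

No storage unit has ≥ 60 ft³ free, so a new storage unit is opened.

0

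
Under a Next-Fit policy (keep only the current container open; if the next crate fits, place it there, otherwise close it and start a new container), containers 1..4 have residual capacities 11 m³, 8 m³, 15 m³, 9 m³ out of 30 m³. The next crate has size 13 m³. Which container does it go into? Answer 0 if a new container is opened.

0

Next-Fit only looks at container 4, which has 9 m³ free.
13 m³ does not fit, so a new container is opened.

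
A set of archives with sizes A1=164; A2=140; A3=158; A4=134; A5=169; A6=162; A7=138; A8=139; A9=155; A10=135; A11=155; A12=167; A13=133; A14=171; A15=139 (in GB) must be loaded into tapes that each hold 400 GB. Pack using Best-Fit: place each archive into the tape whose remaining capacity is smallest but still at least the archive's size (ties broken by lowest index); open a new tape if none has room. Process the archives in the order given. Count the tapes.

8 tapes

A1 (164 GB) → tape 1 (remaining 236 GB)
A2 (140 GB) → tape 1 (remaining 96 GB)
A3 (158 GB) → tape 2 (remaining 242 GB)
A4 (134 GB) → tape 2 (remaining 108 GB)
A5 (169 GB) → tape 3 (remaining 231 GB)
A6 (162 GB) → tape 3 (remaining 69 GB)
A7 (138 GB) → tape 4 (remaining 262 GB)
A8 (139 GB) → tape 4 (remaining 123 GB)
A9 (155 GB) → tape 5 (remaining 245 GB)
A10 (135 GB) → tape 5 (remaining 110 GB)
A11 (155 GB) → tape 6 (remaining 245 GB)
A12 (167 GB) → tape 6 (remaining 78 GB)
A13 (133 GB) → tape 7 (remaining 267 GB)
A14 (171 GB) → tape 7 (remaining 96 GB)
A15 (139 GB) → tape 8 (remaining 261 GB)
Final tapes: [164,140] [158,134] [169,162] [138,139] [155,135] [155,167] [133,171] [139].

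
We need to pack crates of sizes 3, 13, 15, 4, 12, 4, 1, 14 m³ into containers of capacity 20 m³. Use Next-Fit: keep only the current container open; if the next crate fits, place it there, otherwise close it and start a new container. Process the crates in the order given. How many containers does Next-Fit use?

Put 3 m³ in container 1; 17 m³ remain.
Put 13 m³ in container 1; 4 m³ remain.
Put 15 m³ in container 2; 5 m³ remain.
Put 4 m³ in container 2; 1 m³ remain.
Put 12 m³ in container 3; 8 m³ remain.
Put 4 m³ in container 3; 4 m³ remain.
Put 1 m³ in container 3; 3 m³ remain.
Put 14 m³ in container 4; 6 m³ remain.
Final containers: [3,13] [15,4] [12,4,1] [14].

4 containers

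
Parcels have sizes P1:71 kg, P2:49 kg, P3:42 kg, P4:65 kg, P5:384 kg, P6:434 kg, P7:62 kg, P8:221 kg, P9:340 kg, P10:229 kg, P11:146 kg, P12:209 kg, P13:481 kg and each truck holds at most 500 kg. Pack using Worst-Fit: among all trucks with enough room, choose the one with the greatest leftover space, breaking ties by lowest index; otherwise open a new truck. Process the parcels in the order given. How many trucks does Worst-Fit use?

truck 1: place P1 (71 kg), 429 kg left
truck 1: place P2 (49 kg), 380 kg left
truck 1: place P3 (42 kg), 338 kg left
truck 1: place P4 (65 kg), 273 kg left
truck 2: place P5 (384 kg), 116 kg left
truck 3: place P6 (434 kg), 66 kg left
truck 1: place P7 (62 kg), 211 kg left
truck 4: place P8 (221 kg), 279 kg left
truck 5: place P9 (340 kg), 160 kg left
truck 4: place P10 (229 kg), 50 kg left
truck 1: place P11 (146 kg), 65 kg left
truck 6: place P12 (209 kg), 291 kg left
truck 7: place P13 (481 kg), 19 kg left
Final trucks: [71,49,42,65,62,146] [384] [434] [221,229] [340] [209] [481].

7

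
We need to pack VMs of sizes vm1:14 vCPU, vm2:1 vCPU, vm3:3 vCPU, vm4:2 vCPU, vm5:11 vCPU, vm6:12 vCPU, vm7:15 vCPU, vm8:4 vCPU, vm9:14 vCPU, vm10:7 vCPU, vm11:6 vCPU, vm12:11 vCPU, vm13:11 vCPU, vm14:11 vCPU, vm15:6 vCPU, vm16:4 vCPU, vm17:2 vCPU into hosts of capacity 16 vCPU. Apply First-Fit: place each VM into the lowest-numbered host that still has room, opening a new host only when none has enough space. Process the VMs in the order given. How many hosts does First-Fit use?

10 hosts

host 1: place vm1 (14 vCPU), 2 vCPU left
host 1: place vm2 (1 vCPU), 1 vCPU left
host 2: place vm3 (3 vCPU), 13 vCPU left
host 2: place vm4 (2 vCPU), 11 vCPU left
host 2: place vm5 (11 vCPU), 0 vCPU left
host 3: place vm6 (12 vCPU), 4 vCPU left
host 4: place vm7 (15 vCPU), 1 vCPU left
host 3: place vm8 (4 vCPU), 0 vCPU left
host 5: place vm9 (14 vCPU), 2 vCPU left
host 6: place vm10 (7 vCPU), 9 vCPU left
host 6: place vm11 (6 vCPU), 3 vCPU left
host 7: place vm12 (11 vCPU), 5 vCPU left
host 8: place vm13 (11 vCPU), 5 vCPU left
host 9: place vm14 (11 vCPU), 5 vCPU left
host 10: place vm15 (6 vCPU), 10 vCPU left
host 7: place vm16 (4 vCPU), 1 vCPU left
host 5: place vm17 (2 vCPU), 0 vCPU left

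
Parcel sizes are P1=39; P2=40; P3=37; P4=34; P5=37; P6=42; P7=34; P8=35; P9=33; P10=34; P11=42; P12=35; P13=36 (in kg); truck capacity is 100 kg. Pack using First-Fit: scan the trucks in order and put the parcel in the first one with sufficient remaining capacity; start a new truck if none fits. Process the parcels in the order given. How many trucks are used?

P1 (39 kg) → truck 1 (remaining 61 kg)
P2 (40 kg) → truck 1 (remaining 21 kg)
P3 (37 kg) → truck 2 (remaining 63 kg)
P4 (34 kg) → truck 2 (remaining 29 kg)
P5 (37 kg) → truck 3 (remaining 63 kg)
P6 (42 kg) → truck 3 (remaining 21 kg)
P7 (34 kg) → truck 4 (remaining 66 kg)
P8 (35 kg) → truck 4 (remaining 31 kg)
P9 (33 kg) → truck 5 (remaining 67 kg)
P10 (34 kg) → truck 5 (remaining 33 kg)
P11 (42 kg) → truck 6 (remaining 58 kg)
P12 (35 kg) → truck 6 (remaining 23 kg)
P13 (36 kg) → truck 7 (remaining 64 kg)
Final trucks: [39,40] [37,34] [37,42] [34,35] [33,34] [42,35] [36].

7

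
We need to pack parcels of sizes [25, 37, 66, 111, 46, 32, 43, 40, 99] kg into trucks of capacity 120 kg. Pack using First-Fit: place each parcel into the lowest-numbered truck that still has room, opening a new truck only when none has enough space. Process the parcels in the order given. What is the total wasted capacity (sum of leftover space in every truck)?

101

Put 25 kg in truck 1; 95 kg remain.
Put 37 kg in truck 1; 58 kg remain.
Put 66 kg in truck 2; 54 kg remain.
Put 111 kg in truck 3; 9 kg remain.
Put 46 kg in truck 1; 12 kg remain.
Put 32 kg in truck 2; 22 kg remain.
Put 43 kg in truck 4; 77 kg remain.
Put 40 kg in truck 4; 37 kg remain.
Put 99 kg in truck 5; 21 kg remain.
5 trucks × 120 kg = 600 kg; used 499 kg; unused 101 kg.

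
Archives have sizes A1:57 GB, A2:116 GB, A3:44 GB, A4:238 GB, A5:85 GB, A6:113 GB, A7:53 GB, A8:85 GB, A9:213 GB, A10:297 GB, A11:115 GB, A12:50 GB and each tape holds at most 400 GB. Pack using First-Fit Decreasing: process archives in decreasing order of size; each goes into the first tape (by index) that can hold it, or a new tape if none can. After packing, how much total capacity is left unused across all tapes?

Sorted descending: 297, 238, 213, 116, 115, 113, 85, 85, 57, 53, 50, 44.
297 GB → tape 1 (remaining 103 GB)
238 GB → tape 2 (remaining 162 GB)
213 GB → tape 3 (remaining 187 GB)
116 GB → tape 2 (remaining 46 GB)
115 GB → tape 3 (remaining 72 GB)
113 GB → tape 4 (remaining 287 GB)
85 GB → tape 1 (remaining 18 GB)
85 GB → tape 4 (remaining 202 GB)
57 GB → tape 3 (remaining 15 GB)
53 GB → tape 4 (remaining 149 GB)
50 GB → tape 4 (remaining 99 GB)
44 GB → tape 2 (remaining 2 GB)
4 tapes × 400 GB = 1600 GB; used 1466 GB; unused 134 GB.

134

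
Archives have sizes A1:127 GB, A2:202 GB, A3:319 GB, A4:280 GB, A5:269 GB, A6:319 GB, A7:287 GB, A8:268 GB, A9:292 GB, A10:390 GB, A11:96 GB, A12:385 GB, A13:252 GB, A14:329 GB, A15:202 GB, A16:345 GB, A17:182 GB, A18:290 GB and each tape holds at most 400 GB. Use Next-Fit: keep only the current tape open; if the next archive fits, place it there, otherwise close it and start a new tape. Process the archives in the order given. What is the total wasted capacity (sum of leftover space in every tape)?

1966

Put A1 (127 GB) in tape 1; 273 GB remain.
Put A2 (202 GB) in tape 1; 71 GB remain.
Put A3 (319 GB) in tape 2; 81 GB remain.
Put A4 (280 GB) in tape 3; 120 GB remain.
Put A5 (269 GB) in tape 4; 131 GB remain.
Put A6 (319 GB) in tape 5; 81 GB remain.
Put A7 (287 GB) in tape 6; 113 GB remain.
Put A8 (268 GB) in tape 7; 132 GB remain.
Put A9 (292 GB) in tape 8; 108 GB remain.
Put A10 (390 GB) in tape 9; 10 GB remain.
Put A11 (96 GB) in tape 10; 304 GB remain.
Put A12 (385 GB) in tape 11; 15 GB remain.
Put A13 (252 GB) in tape 12; 148 GB remain.
Put A14 (329 GB) in tape 13; 71 GB remain.
Put A15 (202 GB) in tape 14; 198 GB remain.
Put A16 (345 GB) in tape 15; 55 GB remain.
Put A17 (182 GB) in tape 16; 218 GB remain.
Put A18 (290 GB) in tape 17; 110 GB remain.
17 tapes × 400 GB = 6800 GB; used 4834 GB; unused 1966 GB.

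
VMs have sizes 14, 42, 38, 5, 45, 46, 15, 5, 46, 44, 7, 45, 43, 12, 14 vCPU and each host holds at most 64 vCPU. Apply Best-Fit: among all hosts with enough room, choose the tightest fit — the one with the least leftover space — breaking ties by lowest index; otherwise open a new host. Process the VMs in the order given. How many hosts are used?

8 hosts

host 1: place 14 vCPU, 50 vCPU left
host 1: place 42 vCPU, 8 vCPU left
host 2: place 38 vCPU, 26 vCPU left
host 1: place 5 vCPU, 3 vCPU left
host 3: place 45 vCPU, 19 vCPU left
host 4: place 46 vCPU, 18 vCPU left
host 4: place 15 vCPU, 3 vCPU left
host 3: place 5 vCPU, 14 vCPU left
host 5: place 46 vCPU, 18 vCPU left
host 6: place 44 vCPU, 20 vCPU left
host 3: place 7 vCPU, 7 vCPU left
host 7: place 45 vCPU, 19 vCPU left
host 8: place 43 vCPU, 21 vCPU left
host 5: place 12 vCPU, 6 vCPU left
host 7: place 14 vCPU, 5 vCPU left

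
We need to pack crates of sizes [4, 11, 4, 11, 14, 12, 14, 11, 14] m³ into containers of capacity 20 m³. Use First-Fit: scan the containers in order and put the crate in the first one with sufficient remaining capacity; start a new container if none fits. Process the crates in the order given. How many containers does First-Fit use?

7

container 1: place 4 m³, 16 m³ left
container 1: place 11 m³, 5 m³ left
container 1: place 4 m³, 1 m³ left
container 2: place 11 m³, 9 m³ left
container 3: place 14 m³, 6 m³ left
container 4: place 12 m³, 8 m³ left
container 5: place 14 m³, 6 m³ left
container 6: place 11 m³, 9 m³ left
container 7: place 14 m³, 6 m³ left
Final containers: [4,11,4] [11] [14] [12] [14] [11] [14].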